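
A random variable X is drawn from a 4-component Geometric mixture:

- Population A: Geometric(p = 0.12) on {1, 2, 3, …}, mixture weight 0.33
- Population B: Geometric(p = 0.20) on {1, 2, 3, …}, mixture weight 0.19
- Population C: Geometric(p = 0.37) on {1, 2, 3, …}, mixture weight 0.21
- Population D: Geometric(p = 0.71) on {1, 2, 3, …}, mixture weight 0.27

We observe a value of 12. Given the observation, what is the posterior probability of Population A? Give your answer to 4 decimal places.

By Bayes' theorem, P(k | x) = π_k f_k(x) / Σ_j π_j f_j(x).
Geometric probabilities:
  L_A = 0.12·(1−0.12)^11 = 0.12·0.245081 = 0.0294097
  L_B = 0.20·(1−0.20)^11 = 0.20·0.0858993 = 0.0171799
  L_C = 0.37·(1−0.37)^11 = 0.37·0.00620506 = 0.00229587
  L_D = 0.71·(1−0.71)^11 = 0.71·1.22005e-06 = 8.66236e-07
Weight by the priors:
  π_A·L_A = 0.33 × 0.0294097 = 0.0097052
  π_B·L_B = 0.19 × 0.0171799 = 0.00326418
  π_C·L_C = 0.21 × 0.00229587 = 0.000482133
  π_D·L_D = 0.27 × 8.66236e-07 = 2.33884e-07
Evidence: 0.0097052 + 0.00326418 + 0.000482133 + 2.33884e-07 = 0.0134517
P(Population A | the observation) = 0.0097052 / 0.0134517 ≈ 0.7215

0.7215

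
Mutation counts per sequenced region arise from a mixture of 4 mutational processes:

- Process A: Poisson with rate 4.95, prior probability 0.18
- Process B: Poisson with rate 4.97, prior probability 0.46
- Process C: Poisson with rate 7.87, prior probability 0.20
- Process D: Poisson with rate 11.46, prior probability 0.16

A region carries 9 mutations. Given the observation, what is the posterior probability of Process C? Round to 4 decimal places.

0.3884

P(component k | x) = P(Z=k)·f_k(x) / marginal(x), where marginal(x) = Σ_j P(Z=j)·f_j(x).
Poisson probabilities:
  f_A = 0.0348278
  f_B = 0.0353998
  f_C = 0.12193
  f_D = 0.0990567
Weight by the priors:
  P(Z=A)·f_A = 0.18 × 0.0348278 = 0.006269
  P(Z=B)·f_B = 0.46 × 0.0353998 = 0.0162839
  P(Z=C)·f_C = 0.20 × 0.12193 = 0.0243861
  P(Z=D)·f_D = 0.16 × 0.0990567 = 0.0158491
Sum: 0.006269 + 0.0162839 + 0.0243861 + 0.0158491 = 0.0627881
So the posterior for Process C is 0.0243861 / 0.0627881 ≈ 0.3884.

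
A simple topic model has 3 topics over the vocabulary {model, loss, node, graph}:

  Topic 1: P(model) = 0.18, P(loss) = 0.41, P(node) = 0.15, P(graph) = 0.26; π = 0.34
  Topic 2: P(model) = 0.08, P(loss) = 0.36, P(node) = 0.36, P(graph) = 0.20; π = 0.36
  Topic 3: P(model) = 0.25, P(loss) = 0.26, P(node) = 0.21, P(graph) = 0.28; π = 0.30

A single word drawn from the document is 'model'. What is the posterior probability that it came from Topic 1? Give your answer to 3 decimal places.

The responsibility of component k is π_k f_k(x) divided by Σ_j π_j f_j(x).
Categorical probabilities:
  f_1 = P(model | comp) = 0.18
  f_2 = P(model | comp) = 0.08
  f_3 = P(model | comp) = 0.25
Multiply by the mixture weights:
  π_1·f_1 = 0.34 × 0.18 = 0.0612
  π_2·f_2 = 0.36 × 0.08 = 0.0288
  π_3·f_3 = 0.30 × 0.25 = 0.075
Evidence: 0.0612 + 0.0288 + 0.075 = 0.165
Responsibility of Topic 1: 0.0612 / 0.165 ≈ 0.371

0.371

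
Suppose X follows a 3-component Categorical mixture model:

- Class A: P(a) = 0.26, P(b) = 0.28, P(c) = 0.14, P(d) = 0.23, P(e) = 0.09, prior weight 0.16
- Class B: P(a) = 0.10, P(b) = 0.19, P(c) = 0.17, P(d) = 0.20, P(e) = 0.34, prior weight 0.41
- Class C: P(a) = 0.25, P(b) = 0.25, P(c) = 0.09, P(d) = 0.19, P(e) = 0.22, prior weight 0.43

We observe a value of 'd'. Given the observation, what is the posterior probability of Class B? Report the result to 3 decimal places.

0.409

Posterior ∝ prior × likelihood, so P(k | x) ∝ π_k f_k(x); normalise over all components.
Component likelihoods at x = 'd':
  p_A = 0.23
  p_B = 0.2
  p_C = 0.19
Prior × likelihood for each component:
  π_A·p_A = 0.16 × 0.23 = 0.0368
  π_B·p_B = 0.41 × 0.2 = 0.082
  π_C·p_C = 0.43 × 0.19 = 0.0817
Denominator: 0.0368 + 0.082 + 0.0817 = 0.2005
So the posterior for Class B is 0.082 / 0.2005 ≈ 0.409.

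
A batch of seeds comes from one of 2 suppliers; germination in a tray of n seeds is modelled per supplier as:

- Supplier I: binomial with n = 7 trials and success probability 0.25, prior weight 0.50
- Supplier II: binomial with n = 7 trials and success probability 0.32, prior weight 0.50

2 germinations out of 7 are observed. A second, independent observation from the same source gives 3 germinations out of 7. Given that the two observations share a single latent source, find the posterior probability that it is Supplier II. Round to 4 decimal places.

P(component k | x) = π_k·f_k(x) / marginal(x), where marginal(x) = Σ_j π_j·f_j(x).
Since both observations come from the same component, the likelihood for component k is f_k(x₁)·f_k(x₂).
  L_I = [C(7,2)·0.25^2·0.75^5 = 21·0.0625·0.237305 = 0.311462] × [0.173035] = 0.0538938
  L_II = [C(7,2)·0.32^2·0.68^5 = 21·0.1024·0.145393 = 0.312654] × [0.245219] = 0.0766686
Multiply by the mixture weights:
  π_I·L_I = 0.50 × 0.0538938 = 0.0269469
  π_II·L_II = 0.50 × 0.0766686 = 0.0383343
Sum: 0.0269469 + 0.0383343 = 0.0652812
So the posterior for Supplier II is 0.0383343 / 0.0652812 ≈ 0.5872.

0.5872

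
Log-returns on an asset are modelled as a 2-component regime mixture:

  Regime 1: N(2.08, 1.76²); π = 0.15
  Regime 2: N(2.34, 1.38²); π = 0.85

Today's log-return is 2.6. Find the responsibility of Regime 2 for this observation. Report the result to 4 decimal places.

Apply Bayes' rule: the posterior for each component is proportional to its prior times its likelihood at x.
Evaluate each component's likelihood at the observed value:
  p_1 = (1/(1.76·√(2π)))·exp(−(2.6−2.08)²/(2·1.76²)) = 0.226672·exp(-0.04365) = 0.216991
  p_2 = (1/(1.38·√(2π)))·exp(−(2.6−2.34)²/(2·1.38²)) = 0.289089·exp(-0.01775) = 0.284003
Weight by the priors:
  π_1·p_1 = 0.15 × 0.216991 = 0.0325487
  π_2·p_2 = 0.85 × 0.284003 = 0.241403
Normaliser: 0.0325487 + 0.241403 = 0.273951
P(Regime 2 | the observation) = 0.241403 / 0.273951 ≈ 0.8812

0.8812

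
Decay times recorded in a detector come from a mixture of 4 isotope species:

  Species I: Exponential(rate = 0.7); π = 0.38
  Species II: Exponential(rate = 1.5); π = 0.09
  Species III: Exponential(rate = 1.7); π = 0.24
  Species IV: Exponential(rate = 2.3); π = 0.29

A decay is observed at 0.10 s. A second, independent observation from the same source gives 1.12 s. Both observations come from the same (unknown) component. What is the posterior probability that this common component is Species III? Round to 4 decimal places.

0.2989

The responsibility of component k is π_k f_k(x) divided by Σ_j π_j f_j(x).
Since both observations come from the same component, the likelihood for component k is f_k(x₁)·f_k(x₂).
  L_I = [0.652676] × [0.319603] = 0.208597
  L_II = [1.29106] × [0.279561] = 0.360931
  L_III = [1.43423] × [0.253252] = 0.363221
  L_IV = [1.82743] × [0.174979] = 0.319761
Weight by the priors:
  π_I·L_I = 0.38 × 0.208597 = 0.079267
  π_II·L_II = 0.09 × 0.360931 = 0.0324837
  π_III·L_III = 0.24 × 0.363221 = 0.0871731
  π_IV·L_IV = 0.29 × 0.319761 = 0.0927307
Evidence: 0.079267 + 0.0324837 + 0.0871731 + 0.0927307 = 0.291654
Responsibility of Species III: 0.0871731 / 0.291654 ≈ 0.2989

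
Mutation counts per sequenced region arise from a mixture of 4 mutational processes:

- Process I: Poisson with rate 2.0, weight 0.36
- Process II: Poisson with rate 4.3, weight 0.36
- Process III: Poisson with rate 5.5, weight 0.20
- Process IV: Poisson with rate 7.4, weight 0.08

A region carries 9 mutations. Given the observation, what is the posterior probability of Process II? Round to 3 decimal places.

0.258

Apply Bayes' rule: the posterior for each component is proportional to its prior times its likelihood at x.
Component likelihoods at x = 9 mutations:
  p_I = 0.000190949
  p_II = 0.0187926
  p_III = 0.0518659
  p_IV = 0.112084
Multiply by the mixture weights:
  P(Z=I)·p_I = 0.36 × 0.000190949 = 6.87417e-05
  P(Z=II)·p_II = 0.36 × 0.0187926 = 0.00676533
  P(Z=III)·p_III = 0.20 × 0.0518659 = 0.0103732
  P(Z=IV)·p_IV = 0.08 × 0.112084 = 0.00896671
Normaliser: 6.87417e-05 + 0.00676533 + 0.0103732 + 0.00896671 = 0.026174
So the posterior for Process II is 0.00676533 / 0.026174 ≈ 0.258.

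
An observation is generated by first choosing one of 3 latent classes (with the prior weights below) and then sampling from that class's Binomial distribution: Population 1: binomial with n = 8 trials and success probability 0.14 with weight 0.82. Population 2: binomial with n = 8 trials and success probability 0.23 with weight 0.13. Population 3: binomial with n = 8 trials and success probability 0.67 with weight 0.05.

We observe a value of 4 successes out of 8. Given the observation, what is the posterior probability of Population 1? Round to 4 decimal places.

0.4106

The responsibility of component k is π_k f_k(x) divided by Σ_j π_j f_j(x).
Evaluate each component's likelihood at the observed value:
  L_1 = 0.0147097
  L_2 = 0.0688608
  L_3 = 0.167283
Unnormalised posteriors:
  π_1·L_1 = 0.82 × 0.0147097 = 0.012062
  π_2·L_2 = 0.13 × 0.0688608 = 0.00895191
  π_3·L_3 = 0.05 × 0.167283 = 0.00836417
Evidence: 0.012062 + 0.00895191 + 0.00836417 = 0.029378
P(Population 1 | x) ≈ 0.4106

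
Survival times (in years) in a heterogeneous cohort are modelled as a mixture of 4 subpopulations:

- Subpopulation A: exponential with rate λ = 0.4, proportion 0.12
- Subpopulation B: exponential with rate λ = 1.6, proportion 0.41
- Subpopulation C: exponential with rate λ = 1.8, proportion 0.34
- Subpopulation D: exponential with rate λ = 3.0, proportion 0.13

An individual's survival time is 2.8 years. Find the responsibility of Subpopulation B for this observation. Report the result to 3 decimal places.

Posterior ∝ prior × likelihood, so P(k | x) ∝ π_k f_k(x); normalise over all components.
Component likelihoods at x = 2.8 years:
  p_A = 0.130512
  p_B = 0.0181335
  p_C = 0.0116527
  p_D = 0.000674602
Prior × likelihood for each component:
  π_A·p_A = 0.12 × 0.130512 = 0.0156614
  π_B·p_B = 0.41 × 0.0181335 = 0.00743472
  π_C·p_C = 0.34 × 0.0116527 = 0.00396193
  π_D·p_D = 0.13 × 0.000674602 = 8.76983e-05
Denominator: 0.0156614 + 0.00743472 + 0.00396193 + 8.76983e-05 = 0.0271458
P(Subpopulation B | x) = 0.00743472 / 0.0271458 ≈ 0.274

0.274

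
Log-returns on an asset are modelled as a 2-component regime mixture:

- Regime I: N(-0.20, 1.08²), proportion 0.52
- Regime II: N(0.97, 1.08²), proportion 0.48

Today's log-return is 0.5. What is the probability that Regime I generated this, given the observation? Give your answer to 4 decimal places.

P(component k | x) = P(Z=k)·f_k(x) / marginal(x), where marginal(x) = Σ_j P(Z=j)·f_j(x).
Normal densities:
  L_I = 0.299408
  L_II = 0.336017
Weight by the priors:
  P(Z=I)·L_I = 0.52 × 0.299408 = 0.155692
  P(Z=II)·L_II = 0.48 × 0.336017 = 0.161288
Sum: 0.155692 + 0.161288 = 0.316981
P(Regime I | data) = 0.155692 / 0.316981 ≈ 0.4912

0.4912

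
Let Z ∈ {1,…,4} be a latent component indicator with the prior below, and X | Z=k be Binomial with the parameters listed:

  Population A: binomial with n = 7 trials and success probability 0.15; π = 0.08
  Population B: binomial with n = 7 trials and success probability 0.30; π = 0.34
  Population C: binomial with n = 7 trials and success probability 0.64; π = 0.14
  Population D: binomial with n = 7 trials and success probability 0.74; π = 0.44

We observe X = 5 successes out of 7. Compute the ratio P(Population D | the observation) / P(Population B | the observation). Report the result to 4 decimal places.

Posterior odds = (π_i f_i(x)) / (π_j f_j(x)); the normalising sum cancels.
Evaluate each component's likelihood at the observed value:
  L_A = 0.00115216
  L_B = 0.0250047
  L_C = 0.29223
  L_D = 0.31501
Posterior odds = (π_D·L_D) / (π_B·L_B) = (0.44·0.31501) / (0.34·0.0250047) = 0.138604 / 0.0085016 ≈ 16.3033

16.3033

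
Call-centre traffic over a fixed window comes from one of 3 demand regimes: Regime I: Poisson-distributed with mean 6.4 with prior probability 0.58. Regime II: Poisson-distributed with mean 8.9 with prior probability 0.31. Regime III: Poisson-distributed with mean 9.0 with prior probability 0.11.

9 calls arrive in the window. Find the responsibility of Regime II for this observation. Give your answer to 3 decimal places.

P(component k | x) = π_k·f_k(x) / marginal(x), where marginal(x) = Σ_j π_j·f_j(x).
Poisson probabilities:
  L_I = 0.0824844
  L_II = 0.131682
  L_III = 0.131756
Unnormalised posteriors:
  π_I·L_I = 0.58 × 0.0824844 = 0.047841
  π_II·L_II = 0.31 × 0.131682 = 0.0408214
  π_III·L_III = 0.11 × 0.131756 = 0.0144931
Marginal: 0.047841 + 0.0408214 + 0.0144931 = 0.103155
P(Regime II | the observation) = 0.0408214 / 0.103155 ≈ 0.396

0.396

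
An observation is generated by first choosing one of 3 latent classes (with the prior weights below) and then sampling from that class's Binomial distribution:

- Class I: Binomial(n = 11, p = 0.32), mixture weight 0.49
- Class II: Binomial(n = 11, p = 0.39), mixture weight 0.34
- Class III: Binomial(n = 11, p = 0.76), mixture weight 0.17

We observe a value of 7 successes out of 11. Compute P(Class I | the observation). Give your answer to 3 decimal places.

By Bayes' theorem, P(k | x) = π_k f_k(x) / Σ_j π_j f_j(x).
Evaluate each component's likelihood at the observed value:
  L_I = C(11,7)·0.32^7·0.68^4 = 330·0.000343597·0.213814 = 0.0242437
  L_II = C(11,7)·0.39^7·0.61^4 = 330·0.00137231·0.138458 = 0.0627026
  L_III = C(11,7)·0.76^7·0.24^4 = 330·0.146452·0.00331776 = 0.160344
Multiply by the mixture weights:
  π_I·L_I = 0.49 × 0.0242437 = 0.0118794
  π_II·L_II = 0.34 × 0.0627026 = 0.0213189
  π_III·L_III = 0.17 × 0.160344 = 0.0272586
Denominator: 0.0118794 + 0.0213189 + 0.0272586 = 0.0604569
Responsibility of Class I: 0.0118794 / 0.0604569 ≈ 0.196

0.196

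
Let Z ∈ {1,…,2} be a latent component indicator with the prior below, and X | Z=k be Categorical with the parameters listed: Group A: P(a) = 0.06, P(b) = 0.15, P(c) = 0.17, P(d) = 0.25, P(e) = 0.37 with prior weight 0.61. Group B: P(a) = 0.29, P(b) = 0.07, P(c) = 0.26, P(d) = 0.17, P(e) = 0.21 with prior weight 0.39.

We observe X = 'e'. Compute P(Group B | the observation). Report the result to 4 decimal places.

0.2663

P(component k | x) = w_k·f_k(x) / marginal(x), where marginal(x) = Σ_j w_j·f_j(x).
Evaluate each component's likelihood at the observed value:
  f_A = P(e | comp) = 0.37
  f_B = P(e | comp) = 0.21
Weight by the priors:
  w_A·f_A = 0.61 × 0.37 = 0.2257
  w_B·f_B = 0.39 × 0.21 = 0.0819
Marginal: 0.2257 + 0.0819 = 0.3076
P(Group B | x) ≈ 0.2663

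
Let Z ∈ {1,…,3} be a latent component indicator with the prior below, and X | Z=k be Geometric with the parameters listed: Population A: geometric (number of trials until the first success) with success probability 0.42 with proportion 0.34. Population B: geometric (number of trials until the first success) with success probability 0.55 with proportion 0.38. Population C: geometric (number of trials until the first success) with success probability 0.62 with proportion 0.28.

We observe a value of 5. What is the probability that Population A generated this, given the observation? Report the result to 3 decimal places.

The responsibility of component k is π_k f_k(x) divided by Σ_j π_j f_j(x).
Geometric probabilities:
  f_A = 0.42·(1−0.42)^4 = 0.42·0.113165 = 0.0475293
  f_B = 0.55·(1−0.55)^4 = 0.55·0.0410062 = 0.0225534
  f_C = 0.62·(1−0.62)^4 = 0.62·0.0208514 = 0.0129278
Unnormalised posteriors:
  π_A·f_A = 0.34 × 0.0475293 = 0.01616
  π_B·f_B = 0.38 × 0.0225534 = 0.00857031
  π_C·f_C = 0.28 × 0.0129278 = 0.0036198
Sum: 0.01616 + 0.00857031 + 0.0036198 = 0.0283501
P(Population A | data) ≈ 0.570

0.570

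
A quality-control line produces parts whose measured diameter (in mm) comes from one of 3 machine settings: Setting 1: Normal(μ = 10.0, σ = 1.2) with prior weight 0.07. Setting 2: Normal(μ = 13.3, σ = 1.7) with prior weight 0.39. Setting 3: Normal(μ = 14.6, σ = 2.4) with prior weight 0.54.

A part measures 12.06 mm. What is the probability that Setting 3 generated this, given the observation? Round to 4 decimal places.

Apply Bayes' rule: the posterior for each component is proportional to its prior times its likelihood at x.
Component likelihoods at x = 12.06 mm:
  L_1 = (1/(1.2·√(2π)))·exp(−(12.06−10.0)²/(2·1.2²)) = 0.332452·exp(-1.47347) = 0.0761742
  L_2 = (1/(1.7·√(2π)))·exp(−(12.06−13.3)²/(2·1.7²)) = 0.234672·exp(-0.26602) = 0.179858
  L_3 = (1/(2.4·√(2π)))·exp(−(12.06−14.6)²/(2·2.4²)) = 0.166226·exp(-0.56003) = 0.0949465
Multiply by the mixture weights:
  π_1·L_1 = 0.07 × 0.0761742 = 0.00533219
  π_2·L_2 = 0.39 × 0.179858 = 0.0701446
  π_3·L_3 = 0.54 × 0.0949465 = 0.0512711
Normaliser: 0.00533219 + 0.0701446 + 0.0512711 = 0.126748
P(Setting 3 | the observation) = 0.0512711 / 0.126748 ≈ 0.4045

0.4045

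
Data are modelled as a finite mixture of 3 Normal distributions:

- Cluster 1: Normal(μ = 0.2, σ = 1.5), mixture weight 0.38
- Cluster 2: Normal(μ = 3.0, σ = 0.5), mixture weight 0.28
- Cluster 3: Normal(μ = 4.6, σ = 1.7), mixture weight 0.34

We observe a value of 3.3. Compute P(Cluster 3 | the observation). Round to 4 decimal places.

The responsibility of component k is w_k f_k(x) divided by Σ_j w_j f_j(x).
Evaluate each component's likelihood at the observed value:
  p_1 = (1/(1.5·√(2π)))·exp(−(3.3−0.2)²/(2·1.5²)) = 0.265962·exp(-2.13556) = 0.031431
  p_2 = (1/(0.5·√(2π)))·exp(−(3.3−3.0)²/(2·0.5²)) = 0.797885·exp(-0.18000) = 0.666449
  p_3 = (1/(1.7·√(2π)))·exp(−(3.3−4.6)²/(2·1.7²)) = 0.234672·exp(-0.29239) = 0.175178
Weight by the priors:
  w_1·p_1 = 0.38 × 0.031431 = 0.0119438
  w_2·p_2 = 0.28 × 0.666449 = 0.186606
  w_3·p_3 = 0.34 × 0.175178 = 0.0595604
Marginal: 0.0119438 + 0.186606 + 0.0595604 = 0.25811
So the posterior for Cluster 3 is 0.0595604 / 0.25811 ≈ 0.2308.

0.2308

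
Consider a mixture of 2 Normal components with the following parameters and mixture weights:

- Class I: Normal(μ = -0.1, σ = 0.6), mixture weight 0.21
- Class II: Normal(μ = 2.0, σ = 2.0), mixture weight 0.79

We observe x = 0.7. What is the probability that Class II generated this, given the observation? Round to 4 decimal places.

Apply Bayes' rule: the posterior for each component is proportional to its prior times its likelihood at x.
Evaluate each component's likelihood at the observed value:
  p_I = 0.27335
  p_II = 0.161486
Unnormalised posteriors:
  P(Z=I)·p_I = 0.21 × 0.27335 = 0.0574035
  P(Z=II)·p_II = 0.79 × 0.161486 = 0.127574
Normaliser: 0.0574035 + 0.127574 = 0.184978
So the posterior for Class II is 0.127574 / 0.184978 ≈ 0.6897.

0.6897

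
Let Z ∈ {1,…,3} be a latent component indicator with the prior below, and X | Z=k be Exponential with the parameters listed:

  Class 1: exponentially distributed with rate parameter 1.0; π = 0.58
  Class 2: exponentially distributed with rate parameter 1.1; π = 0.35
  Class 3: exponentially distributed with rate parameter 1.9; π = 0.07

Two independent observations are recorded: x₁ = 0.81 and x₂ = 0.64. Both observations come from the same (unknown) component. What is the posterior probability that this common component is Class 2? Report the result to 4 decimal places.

0.3610

Posterior ∝ prior × likelihood, so P(k | x) ∝ π_k f_k(x); normalise over all components.
Since both observations come from the same component, the likelihood for component k is f_k(x₁)·f_k(x₂).
  f_1 = [0.444858] × [0.527292] = 0.23457
  f_2 = [0.45127] × [0.544063] = 0.245519
  f_3 = [0.407732] × [0.563186] = 0.229629
Unnormalised posteriors:
  π_1·f_1 = 0.58 × 0.23457 = 0.136051
  π_2·f_2 = 0.35 × 0.245519 = 0.0859318
  π_3·f_3 = 0.07 × 0.229629 = 0.016074
Normaliser: 0.136051 + 0.0859318 + 0.016074 = 0.238057
Responsibility of Class 2: 0.0859318 / 0.238057 ≈ 0.3610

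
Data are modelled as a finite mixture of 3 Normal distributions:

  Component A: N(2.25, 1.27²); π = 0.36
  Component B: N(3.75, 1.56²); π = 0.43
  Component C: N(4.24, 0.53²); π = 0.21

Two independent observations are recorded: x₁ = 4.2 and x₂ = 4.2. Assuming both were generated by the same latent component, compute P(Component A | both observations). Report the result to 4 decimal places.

0.0228

P(component k | x) = w_k·f_k(x) / marginal(x), where marginal(x) = Σ_j w_j·f_j(x).
Since both observations come from the same component, the likelihood for component k is f_k(x₁)·f_k(x₂).
  p_A = [0.0966429] × [0.0966429] = 0.00933985
  p_B = [0.245311] × [0.245311] = 0.0601774
  p_C = [0.750581] × [0.750581] = 0.563371
Prior × likelihood for each component:
  w_A·p_A = 0.36 × 0.00933985 = 0.00336234
  w_B·p_B = 0.43 × 0.0601774 = 0.0258763
  w_C·p_C = 0.21 × 0.563371 = 0.118308
Denominator: 0.00336234 + 0.0258763 + 0.118308 = 0.147547
So the posterior for Component A is 0.00336234 / 0.147547 ≈ 0.0228.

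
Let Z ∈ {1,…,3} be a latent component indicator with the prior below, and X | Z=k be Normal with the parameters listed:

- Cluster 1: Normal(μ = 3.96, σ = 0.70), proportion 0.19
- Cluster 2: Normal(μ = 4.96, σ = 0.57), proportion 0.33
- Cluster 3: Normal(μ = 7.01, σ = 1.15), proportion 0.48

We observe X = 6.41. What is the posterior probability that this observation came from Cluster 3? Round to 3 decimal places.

By Bayes' theorem, P(k | x) = π_k f_k(x) / Σ_j π_j f_j(x).
Component likelihoods at x = 6.41:
  L_1 = 0.00124669
  L_2 = 0.0275313
  L_3 = 0.302763
Weight by the priors:
  π_1·L_1 = 0.19 × 0.00124669 = 0.000236871
  π_2·L_2 = 0.33 × 0.0275313 = 0.00908534
  π_3·L_3 = 0.48 × 0.302763 = 0.145326
Marginal: 0.000236871 + 0.00908534 + 0.145326 = 0.154648
P(Cluster 3 | x) = 0.145326 / 0.154648 ≈ 0.940

0.940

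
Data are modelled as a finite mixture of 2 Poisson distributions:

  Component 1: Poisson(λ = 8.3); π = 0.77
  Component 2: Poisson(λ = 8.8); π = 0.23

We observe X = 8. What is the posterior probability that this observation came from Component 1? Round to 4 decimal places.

0.7756

Apply Bayes' rule: the posterior for each component is proportional to its prior times its likelihood at x.
Poisson probabilities:
  L_1 = 0.138823
  L_2 = 0.134446
Multiply by the mixture weights:
  π_1·L_1 = 0.77 × 0.138823 = 0.106893
  π_2·L_2 = 0.23 × 0.134446 = 0.0309227
Sum: 0.106893 + 0.0309227 = 0.137816
P(Component 1 | the observation) = 0.106893 / 0.137816 ≈ 0.7756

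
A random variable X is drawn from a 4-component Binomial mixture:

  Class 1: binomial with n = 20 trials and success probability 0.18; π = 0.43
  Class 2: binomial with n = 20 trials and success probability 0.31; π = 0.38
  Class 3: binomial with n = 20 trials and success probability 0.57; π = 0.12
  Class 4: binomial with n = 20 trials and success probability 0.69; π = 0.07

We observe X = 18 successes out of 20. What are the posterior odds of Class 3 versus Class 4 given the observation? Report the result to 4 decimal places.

Since P(k|x) ∝ P(Z=k) f_k(x), the posterior odds are P(Z=i) f_i(x) / (P(Z=j) f_j(x)).
Component likelihoods at x = 18 successes out of 20:
  L_1 = 5.02674e-12
  L_2 = 6.32357e-08
  L_3 = 0.00141722
  L_4 = 0.0229488
Posterior odds = (P(Z=3)·L_3) / (P(Z=4)·L_4) = (0.12·0.00141722) / (0.07·0.0229488) = 0.000170067 / 0.00160642 ≈ 0.1059

0.1059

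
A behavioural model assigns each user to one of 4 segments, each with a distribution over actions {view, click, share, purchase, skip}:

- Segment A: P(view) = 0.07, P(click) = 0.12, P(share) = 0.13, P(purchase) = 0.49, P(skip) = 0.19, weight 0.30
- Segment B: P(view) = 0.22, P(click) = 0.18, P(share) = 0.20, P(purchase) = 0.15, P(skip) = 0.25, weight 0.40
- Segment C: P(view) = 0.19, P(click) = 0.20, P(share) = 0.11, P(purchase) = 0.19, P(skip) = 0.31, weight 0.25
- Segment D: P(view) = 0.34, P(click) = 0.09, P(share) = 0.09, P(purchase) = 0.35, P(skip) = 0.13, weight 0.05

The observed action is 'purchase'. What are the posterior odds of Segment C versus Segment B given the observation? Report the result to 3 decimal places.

0.792

Posterior odds = (w_i f_i(x)) / (w_j f_j(x)); the normalising sum cancels.
Evaluate each component's likelihood at the observed value:
  p_A = P(purchase | comp) = 0.49
  p_B = P(purchase | comp) = 0.15
  p_C = P(purchase | comp) = 0.19
  p_D = P(purchase | comp) = 0.35
Odds = (0.25/0.40) × (0.19/0.15) = 0.625 × 1.26667 ≈ 0.792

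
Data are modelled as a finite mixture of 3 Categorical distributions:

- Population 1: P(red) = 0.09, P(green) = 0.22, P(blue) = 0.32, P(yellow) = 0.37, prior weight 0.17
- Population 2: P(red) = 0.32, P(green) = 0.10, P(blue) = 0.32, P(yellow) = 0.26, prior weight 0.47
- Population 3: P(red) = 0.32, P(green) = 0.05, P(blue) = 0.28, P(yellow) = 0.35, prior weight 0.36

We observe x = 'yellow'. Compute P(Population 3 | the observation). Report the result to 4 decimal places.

0.4050

By Bayes' theorem, P(k | x) = π_k f_k(x) / Σ_j π_j f_j(x).
Categorical probabilities:
  p_1 = P(yellow | comp) = 0.37
  p_2 = P(yellow | comp) = 0.26
  p_3 = P(yellow | comp) = 0.35
Weight by the priors:
  π_1·p_1 = 0.17 × 0.37 = 0.0629
  π_2·p_2 = 0.47 × 0.26 = 0.1222
  π_3·p_3 = 0.36 × 0.35 = 0.126
Denominator: 0.0629 + 0.1222 + 0.126 = 0.3111
P(Population 3 | x) ≈ 0.4050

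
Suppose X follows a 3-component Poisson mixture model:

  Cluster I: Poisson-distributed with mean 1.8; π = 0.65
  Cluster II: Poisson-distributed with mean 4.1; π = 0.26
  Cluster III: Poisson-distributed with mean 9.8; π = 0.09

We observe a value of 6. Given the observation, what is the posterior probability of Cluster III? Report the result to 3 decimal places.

Posterior ∝ prior × likelihood, so P(k | x) ∝ P(Z=k) f_k(x); normalise over all components.
Component likelihoods at x = 6:
  L_I = 0.00780859
  L_II = 0.109336
  L_III = 0.0682241
Unnormalised posteriors:
  P(Z=I)·L_I = 0.65 × 0.00780859 = 0.00507558
  P(Z=II)·L_II = 0.26 × 0.109336 = 0.0284274
  P(Z=III)·L_III = 0.09 × 0.0682241 = 0.00614017
Normaliser: 0.00507558 + 0.0284274 + 0.00614017 = 0.0396431
P(Cluster III | data) = 0.00614017 / 0.0396431 ≈ 0.155

0.155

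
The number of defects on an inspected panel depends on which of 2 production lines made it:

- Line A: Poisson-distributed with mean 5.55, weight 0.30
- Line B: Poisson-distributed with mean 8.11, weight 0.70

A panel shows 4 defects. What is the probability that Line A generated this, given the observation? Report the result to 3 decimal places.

By Bayes' theorem, P(k | x) = π_k f_k(x) / Σ_j π_j f_j(x).
Component likelihoods at x = 4 defects:
  L_A = e^(−5.55)·5.55^4/4! = 0.153683
  L_B = e^(−8.11)·8.11^4/4! = 0.0541681
Multiply by the mixture weights:
  π_A·L_A = 0.30 × 0.153683 = 0.046105
  π_B·L_B = 0.70 × 0.0541681 = 0.0379177
Marginal: 0.046105 + 0.0379177 = 0.0840226
Responsibility of Line A: 0.046105 / 0.0840226 ≈ 0.549

0.549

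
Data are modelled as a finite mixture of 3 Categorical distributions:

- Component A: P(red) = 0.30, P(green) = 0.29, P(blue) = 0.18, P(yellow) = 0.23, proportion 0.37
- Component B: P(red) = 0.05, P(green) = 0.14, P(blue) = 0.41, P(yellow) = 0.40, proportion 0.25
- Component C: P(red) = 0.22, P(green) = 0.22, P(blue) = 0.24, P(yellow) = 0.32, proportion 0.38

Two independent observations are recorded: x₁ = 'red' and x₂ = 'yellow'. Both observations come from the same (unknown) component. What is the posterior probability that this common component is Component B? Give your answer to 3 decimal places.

The responsibility of component k is w_k f_k(x) divided by Σ_j w_j f_j(x).
Since both observations come from the same component, the likelihood for component k is f_k(x₁)·f_k(x₂).
  L_A = [P(red | comp) = 0.30] × [0.23] = 0.069
  L_B = [P(red | comp) = 0.05] × [0.4] = 0.02
  L_C = [P(red | comp) = 0.22] × [0.32] = 0.0704
Prior × likelihood for each component:
  w_A·L_A = 0.37 × 0.069 = 0.02553
  w_B·L_B = 0.25 × 0.02 = 0.005
  w_C·L_C = 0.38 × 0.0704 = 0.026752
Marginal: 0.02553 + 0.005 + 0.026752 = 0.057282
P(Component B | x) ≈ 0.087

0.087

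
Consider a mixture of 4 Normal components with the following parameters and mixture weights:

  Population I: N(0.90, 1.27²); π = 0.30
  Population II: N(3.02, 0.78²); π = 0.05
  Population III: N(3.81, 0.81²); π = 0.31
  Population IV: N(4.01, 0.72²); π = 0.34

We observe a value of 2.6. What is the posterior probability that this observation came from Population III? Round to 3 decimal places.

0.362

Posterior ∝ prior × likelihood, so P(k | x) ∝ w_k f_k(x); normalise over all components.
Normal densities:
  L_I = (1/(1.27·√(2π)))·exp(−(2.6−0.90)²/(2·1.27²)) = 0.314128·exp(-0.89590) = 0.128239
  L_II = (1/(0.78·√(2π)))·exp(−(2.6−3.02)²/(2·0.78²)) = 0.511464·exp(-0.14497) = 0.442441
  L_III = (1/(0.81·√(2π)))·exp(−(2.6−3.81)²/(2·0.81²)) = 0.492521·exp(-1.11576) = 0.161383
  L_IV = (1/(0.72·√(2π)))·exp(−(2.6−4.01)²/(2·0.72²)) = 0.554087·exp(-1.91753) = 0.0814334
Multiply by the mixture weights:
  w_I·L_I = 0.30 × 0.128239 = 0.0384718
  w_II·L_II = 0.05 × 0.442441 = 0.0221221
  w_III·L_III = 0.31 × 0.161383 = 0.0500286
  w_IV·L_IV = 0.34 × 0.0814334 = 0.0276874
Sum: 0.0384718 + 0.0221221 + 0.0500286 + 0.0276874 = 0.13831
P(Population III | 2.6) = 0.0500286 / 0.13831 ≈ 0.362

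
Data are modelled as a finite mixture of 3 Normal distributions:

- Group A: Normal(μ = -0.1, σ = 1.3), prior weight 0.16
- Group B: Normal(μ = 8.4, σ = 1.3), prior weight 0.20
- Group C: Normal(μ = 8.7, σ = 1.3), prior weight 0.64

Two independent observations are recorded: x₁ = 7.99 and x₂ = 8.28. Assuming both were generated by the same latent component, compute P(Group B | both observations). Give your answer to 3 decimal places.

0.266

By Bayes' theorem, P(k | x) = π_k f_k(x) / Σ_j π_j f_j(x).
Since both observations come from the same component, the likelihood for component k is f_k(x₁)·f_k(x₂).
  p_A = [(1/(1.3·√(2π)))·exp(−(7.99−-0.1)²/(2·1.3²)) = 0.306879·exp(-19.36334) = 1.19557e-09] × [2.90984e-10] = 3.47891e-19
  p_B = [(1/(1.3·√(2π)))·exp(−(7.99−8.4)²/(2·1.3²)) = 0.306879·exp(-0.04973) = 0.29199] × [0.305574] = 0.0892245
  p_C = [(1/(1.3·√(2π)))·exp(−(7.99−8.7)²/(2·1.3²)) = 0.306879·exp(-0.14914) = 0.26436] × [0.291274] = 0.077001
Weight by the priors:
  π_A·p_A = 0.16 × 3.47891e-19 = 5.56625e-20
  π_B·p_B = 0.20 × 0.0892245 = 0.0178449
  π_C·p_C = 0.64 × 0.077001 = 0.0492806
Sum: 5.56625e-20 + 0.0178449 + 0.0492806 = 0.0671255
So the posterior for Group B is 0.0178449 / 0.0671255 ≈ 0.266.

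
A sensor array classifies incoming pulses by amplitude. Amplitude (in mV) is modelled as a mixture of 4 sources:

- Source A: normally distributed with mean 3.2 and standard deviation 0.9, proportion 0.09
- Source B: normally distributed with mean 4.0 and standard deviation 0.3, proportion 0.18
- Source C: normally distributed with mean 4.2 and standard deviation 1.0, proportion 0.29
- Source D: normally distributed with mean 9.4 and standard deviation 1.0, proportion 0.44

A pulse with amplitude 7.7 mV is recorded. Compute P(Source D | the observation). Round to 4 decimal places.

The responsibility of component k is π_k f_k(x) divided by Σ_j π_j f_j(x).
Component likelihoods at x = 7.7 mV:
  p_A = (1/(0.9·√(2π)))·exp(−(7.7−3.2)²/(2·0.9²)) = 0.443269·exp(-12.50000) = 1.65191e-06
  p_B = (1/(0.3·√(2π)))·exp(−(7.7−4.0)²/(2·0.3²)) = 1.329808·exp(-76.05556) = 1.2396e-33
  p_C = (1/(1.0·√(2π)))·exp(−(7.7−4.2)²/(2·1.0²)) = 0.398942·exp(-6.12500) = 0.000872683
  p_D = (1/(1.0·√(2π)))·exp(−(7.7−9.4)²/(2·1.0²)) = 0.398942·exp(-1.44500) = 0.0940491
Unnormalised posteriors:
  π_A·p_A = 0.09 × 1.65191e-06 = 1.48672e-07
  π_B·p_B = 0.18 × 1.2396e-33 = 2.23128e-34
  π_C·p_C = 0.29 × 0.000872683 = 0.000253078
  π_D·p_D = 0.44 × 0.0940491 = 0.0413816
Evidence: 1.48672e-07 + 2.23128e-34 + 0.000253078 + 0.0413816 = 0.0416348
P(Source D | the observation) = 0.0413816 / 0.0416348 ≈ 0.9939

0.9939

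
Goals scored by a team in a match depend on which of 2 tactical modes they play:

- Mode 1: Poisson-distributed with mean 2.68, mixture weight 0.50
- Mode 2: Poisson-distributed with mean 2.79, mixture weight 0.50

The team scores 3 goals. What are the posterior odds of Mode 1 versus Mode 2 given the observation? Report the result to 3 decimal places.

Posterior odds = (P(Z=i) f_i(x)) / (P(Z=j) f_j(x)); the normalising sum cancels.
Evaluate each component's likelihood at the observed value:
  p_1 = e^(−2.68)·2.68^3/3! = 0.21996
  p_2 = e^(−2.79)·2.79^3/3! = 0.222321
0.10998 / 0.11116 ≈ 0.989

0.989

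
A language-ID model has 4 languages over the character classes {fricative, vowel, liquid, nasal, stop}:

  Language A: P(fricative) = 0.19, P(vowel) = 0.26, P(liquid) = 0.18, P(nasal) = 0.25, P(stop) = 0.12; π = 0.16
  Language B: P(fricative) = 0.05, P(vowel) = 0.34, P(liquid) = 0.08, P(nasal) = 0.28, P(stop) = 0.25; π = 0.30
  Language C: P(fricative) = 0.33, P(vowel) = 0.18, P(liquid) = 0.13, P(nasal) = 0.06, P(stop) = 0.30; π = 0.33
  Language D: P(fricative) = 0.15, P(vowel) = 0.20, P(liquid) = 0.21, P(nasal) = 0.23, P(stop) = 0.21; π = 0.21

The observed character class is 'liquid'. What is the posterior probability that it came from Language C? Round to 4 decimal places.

0.3069

Apply Bayes' rule: the posterior for each component is proportional to its prior times its likelihood at x.
Component likelihoods at x = 'liquid':
  p_A = 0.18
  p_B = 0.08
  p_C = 0.13
  p_D = 0.21
Prior × likelihood for each component:
  w_A·p_A = 0.16 × 0.18 = 0.0288
  w_B·p_B = 0.30 × 0.08 = 0.024
  w_C·p_C = 0.33 × 0.13 = 0.0429
  w_D·p_D = 0.21 × 0.21 = 0.0441
Sum: 0.0288 + 0.024 + 0.0429 + 0.0441 = 0.1398
P(Language C | 'liquid') ≈ 0.3069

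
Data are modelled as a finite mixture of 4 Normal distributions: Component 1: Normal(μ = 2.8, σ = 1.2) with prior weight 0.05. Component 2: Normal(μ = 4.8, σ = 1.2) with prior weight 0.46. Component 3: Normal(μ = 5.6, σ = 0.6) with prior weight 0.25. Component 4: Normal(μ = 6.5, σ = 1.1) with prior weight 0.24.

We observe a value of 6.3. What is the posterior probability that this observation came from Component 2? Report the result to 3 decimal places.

By Bayes' theorem, P(k | x) = π_k f_k(x) / Σ_j π_j f_j(x).
Component likelihoods at x = 6.3:
  L_1 = 0.00472573
  L_2 = 0.152208
  L_3 = 0.336664
  L_4 = 0.356729
Weight by the priors:
  π_1·L_1 = 0.05 × 0.00472573 = 0.000236287
  π_2·L_2 = 0.46 × 0.152208 = 0.0700155
  π_3·L_3 = 0.25 × 0.336664 = 0.0841661
  π_4·L_4 = 0.24 × 0.356729 = 0.0856151
Marginal: 0.000236287 + 0.0700155 + 0.0841661 + 0.0856151 = 0.240033
P(Component 2 | 6.3) ≈ 0.292

0.292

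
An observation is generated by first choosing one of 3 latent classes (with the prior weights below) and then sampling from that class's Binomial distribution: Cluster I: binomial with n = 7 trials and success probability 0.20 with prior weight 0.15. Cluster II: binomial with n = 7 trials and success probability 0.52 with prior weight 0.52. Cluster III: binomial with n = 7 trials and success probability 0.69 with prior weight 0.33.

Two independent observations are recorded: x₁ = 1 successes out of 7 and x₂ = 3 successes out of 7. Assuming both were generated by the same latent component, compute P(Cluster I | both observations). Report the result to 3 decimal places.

0.505

P(component k | x) = w_k·f_k(x) / marginal(x), where marginal(x) = Σ_j w_j·f_j(x).
Since both observations come from the same component, the likelihood for component k is f_k(x₁)·f_k(x₂).
  f_I = [0.367002] × [0.114688] = 0.0420907
  f_II = [0.0445193] × [0.261242] = 0.0116303
  f_III = [0.00428664] × [0.106185] = 0.000455176
Multiply by the mixture weights:
  w_I·f_I = 0.15 × 0.0420907 = 0.0063136
  w_II·f_II = 0.52 × 0.0116303 = 0.00604777
  w_III·f_III = 0.33 × 0.000455176 = 0.000150208
Marginal: 0.0063136 + 0.00604777 + 0.000150208 = 0.0125116
P(Cluster I | x) = 0.0063136 / 0.0125116 ≈ 0.505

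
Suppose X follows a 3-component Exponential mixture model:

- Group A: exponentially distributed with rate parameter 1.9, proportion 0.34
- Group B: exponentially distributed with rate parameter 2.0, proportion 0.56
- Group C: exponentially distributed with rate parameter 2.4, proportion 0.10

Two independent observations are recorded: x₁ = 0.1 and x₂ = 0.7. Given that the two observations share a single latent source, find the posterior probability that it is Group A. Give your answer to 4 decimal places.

By Bayes' theorem, P(k | x) = P(Z=k) f_k(x) / Σ_j P(Z=j) f_j(x).
Since both observations come from the same component, the likelihood for component k is f_k(x₁)·f_k(x₂).
  f_A = [1.9·e^(−1.9·0.1) = 1.9·e^(−0.1900) = 1.57122] × [0.502507] = 0.78955
  f_B = [2.0·e^(−2.0·0.1) = 2.0·e^(−0.2000) = 1.63746] × [0.493194] = 0.807586
  f_C = [2.4·e^(−2.4·0.1) = 2.4·e^(−0.2400) = 1.88791] × [0.447298] = 0.844456
Unnormalised posteriors:
  P(Z=A)·f_A = 0.34 × 0.78955 = 0.268447
  P(Z=B)·f_B = 0.56 × 0.807586 = 0.452248
  P(Z=C)·f_C = 0.10 × 0.844456 = 0.0844456
Sum: 0.268447 + 0.452248 + 0.0844456 = 0.805141
Responsibility of Group A: 0.268447 / 0.805141 ≈ 0.3334

0.3334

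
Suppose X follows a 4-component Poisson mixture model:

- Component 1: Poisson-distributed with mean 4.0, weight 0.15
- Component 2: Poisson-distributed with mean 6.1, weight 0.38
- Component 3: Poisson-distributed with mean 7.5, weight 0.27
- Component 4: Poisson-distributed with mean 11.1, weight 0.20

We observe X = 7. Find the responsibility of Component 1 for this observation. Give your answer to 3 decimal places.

0.078

Posterior ∝ prior × likelihood, so P(k | x) ∝ P(Z=k) f_k(x); normalise over all components.
Evaluate each component's likelihood at the observed value:
  p_1 = e^(−4.0)·4.0^7/7! = 0.0595404
  p_2 = e^(−6.1)·6.1^7/7! = 0.139856
  p_3 = e^(−7.5)·7.5^7/7! = 0.146484
  p_4 = e^(−11.1)·11.1^7/7! = 0.0622532
Prior × likelihood for each component:
  P(Z=1)·p_1 = 0.15 × 0.0595404 = 0.00893105
  P(Z=2)·p_2 = 0.38 × 0.139856 = 0.0531454
  P(Z=3)·p_3 = 0.27 × 0.146484 = 0.0395506
  P(Z=4)·p_4 = 0.20 × 0.0622532 = 0.0124506
Normaliser: 0.00893105 + 0.0531454 + 0.0395506 + 0.0124506 = 0.114078
Responsibility of Component 1: 0.00893105 / 0.114078 ≈ 0.078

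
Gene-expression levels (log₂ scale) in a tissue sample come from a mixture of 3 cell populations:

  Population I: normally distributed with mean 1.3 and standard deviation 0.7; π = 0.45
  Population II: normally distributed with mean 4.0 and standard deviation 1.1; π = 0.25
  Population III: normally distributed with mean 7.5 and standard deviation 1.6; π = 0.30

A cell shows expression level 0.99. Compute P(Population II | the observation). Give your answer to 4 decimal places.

P(component k | x) = π_k·f_k(x) / marginal(x), where marginal(x) = Σ_j π_j·f_j(x).
Evaluate each component's likelihood at the observed value:
  f_I = 0.516683
  f_II = 0.00858197
  f_III = 6.33836e-05
Prior × likelihood for each component:
  π_I·f_I = 0.45 × 0.516683 = 0.232508
  π_II·f_II = 0.25 × 0.00858197 = 0.00214549
  π_III·f_III = 0.30 × 6.33836e-05 = 1.90151e-05
Evidence: 0.232508 + 0.00214549 + 1.90151e-05 = 0.234672
P(Population II | data) ≈ 0.0091

0.0091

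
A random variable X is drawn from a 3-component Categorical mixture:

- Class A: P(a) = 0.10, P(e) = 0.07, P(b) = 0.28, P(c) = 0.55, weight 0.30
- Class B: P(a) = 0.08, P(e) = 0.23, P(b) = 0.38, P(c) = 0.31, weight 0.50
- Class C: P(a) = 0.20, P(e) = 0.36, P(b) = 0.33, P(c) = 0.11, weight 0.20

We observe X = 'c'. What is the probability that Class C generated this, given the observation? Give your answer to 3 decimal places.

Apply Bayes' rule: the posterior for each component is proportional to its prior times its likelihood at x.
Categorical probabilities:
  L_A = P(c | comp) = 0.55
  L_B = P(c | comp) = 0.31
  L_C = P(c | comp) = 0.11
Weight by the priors:
  P(Z=A)·L_A = 0.30 × 0.55 = 0.165
  P(Z=B)·L_B = 0.50 × 0.31 = 0.155
  P(Z=C)·L_C = 0.20 × 0.11 = 0.022
Evidence: 0.165 + 0.155 + 0.022 = 0.342
P(Class C | x) = 0.022 / 0.342 ≈ 0.064

0.064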